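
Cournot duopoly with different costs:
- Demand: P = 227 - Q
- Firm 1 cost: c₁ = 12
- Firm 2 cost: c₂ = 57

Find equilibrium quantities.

q₁* = 86.67, q₂* = 41.67

Work:
Reaction: q₁ = (227 - 12 - q₂)/2
Reaction: q₂ = (227 - 57 - q₁)/2
Solve simultaneously:
q₁* = (227 - 2×12 + 57)/3 = 86.67
q₂* = (227 - 2×57 + 12)/3 = 41.67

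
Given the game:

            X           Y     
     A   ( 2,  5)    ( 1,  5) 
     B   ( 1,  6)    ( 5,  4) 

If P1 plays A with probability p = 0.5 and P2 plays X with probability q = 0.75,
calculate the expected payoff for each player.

E[P1] = 1.875, E[P2] = 5.25

Work:
E[P1] = p·q·π₁(A,X) + p·(1-q)·π₁(A,Y) + (1-p)·q·π₁(B,X) + (1-p)·(1-q)·π₁(B,Y)
= 0.5·0.75·2 + 0.5·0.25·1 + 0.5·0.75·1 + 0.5·0.25·5
= 1.875

E[P2] = 5.25 (similar calculation)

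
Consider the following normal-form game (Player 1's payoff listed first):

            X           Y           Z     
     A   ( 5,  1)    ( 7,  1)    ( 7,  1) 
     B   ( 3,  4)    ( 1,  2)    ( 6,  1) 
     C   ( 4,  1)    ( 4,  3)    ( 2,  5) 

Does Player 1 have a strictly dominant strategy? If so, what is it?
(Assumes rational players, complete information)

Yes, Player 1's strictly dominant strategy is A

Work:
A strategy strictly dominates another if it gives a strictly higher payoff against every opponent action. Compare each pair of P1's strategies column-by-column:
  A vs B: [5 vs 3, 7 vs 1, 7 vs 6] → A strictly dominates B
  A vs C: [5 vs 4, 7 vs 4, 7 vs 2] → A strictly dominates C
  B vs A: [3 vs 5, 1 vs 7, 6 vs 7] → B does not strictly dominate A (column X: 3 ≤ 5)
  B vs C: [3 vs 4, 1 vs 4, 6 vs 2] → B does not strictly dominate C (column X: 3 ≤ 4)
  C vs A: [4 vs 5, 4 vs 7, 2 vs 7] → C does not strictly dominate A (column X: 4 ≤ 5)
  C vs B: [4 vs 3, 4 vs 1, 2 vs 6] → C does not strictly dominate B (column Z: 2 ≤ 6)
A strictly dominates every other strategy → strictly dominant.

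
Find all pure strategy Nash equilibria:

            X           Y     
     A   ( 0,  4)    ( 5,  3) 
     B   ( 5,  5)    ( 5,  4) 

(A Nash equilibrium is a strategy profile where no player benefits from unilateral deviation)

Nash equilibrium: (B, X)

Work:
Best responses:
  P1 vs X: payoffs [0, 5] → best response B (payoff 5)
  P1 vs Y: payoffs [5, 5] → best response A/B (payoff 5)
  P2 vs A: payoffs [4, 3] → best response X (payoff 4)
  P2 vs B: payoffs [5, 4] → best response X (payoff 5)
Mutual best responses: (B,X) → Nash equilibria.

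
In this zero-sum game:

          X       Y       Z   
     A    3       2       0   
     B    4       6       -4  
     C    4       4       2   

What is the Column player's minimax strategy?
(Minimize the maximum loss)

Column should play Z, value = 2

Work:
Column player minimizes Row's maximum payoff:
Column X: max payoff to Row = 4
Column Y: max payoff to Row = 6
Column Z: max payoff to Row = 2
Minimum is 2, achieved by column Z.
Minimax strategy: Z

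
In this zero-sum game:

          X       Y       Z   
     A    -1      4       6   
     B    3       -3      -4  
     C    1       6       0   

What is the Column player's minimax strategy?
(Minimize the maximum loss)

Column should play X, value = 3

Work:
Column player minimizes Row's maximum payoff:
Column X: max payoff to Row = 3
Column Y: max payoff to Row = 6
Column Z: max payoff to Row = 6
Minimum is 3, achieved by column X.
Minimax strategy: X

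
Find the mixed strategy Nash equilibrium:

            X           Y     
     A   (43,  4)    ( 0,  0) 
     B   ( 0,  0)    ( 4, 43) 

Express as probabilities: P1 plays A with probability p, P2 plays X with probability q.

p = 0.9149, q = 0.0851

Work:
Find probabilities that make opponent indifferent:
P2 chooses q to make P1 indifferent between A and B
P1 chooses p to make P2 indifferent between X and Y
Mixed NE: P1 plays (A: 0.9149, B: 0.0851), P2 plays (X: 0.0851, Y: 0.9149)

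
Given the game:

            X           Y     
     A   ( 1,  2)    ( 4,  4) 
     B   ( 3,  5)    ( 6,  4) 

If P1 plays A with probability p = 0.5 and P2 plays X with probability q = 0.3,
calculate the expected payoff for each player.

E[P1] = 4.1, E[P2] = 3.85

Work:
E[P1] = p·q·π₁(A,X) + p·(1-q)·π₁(A,Y) + (1-p)·q·π₁(B,X) + (1-p)·(1-q)·π₁(B,Y)
= 0.5·0.3·1 + 0.5·0.7·4 + 0.5·0.3·3 + 0.5·0.7·6
= 4.1

E[P2] = 3.85 (similar calculation)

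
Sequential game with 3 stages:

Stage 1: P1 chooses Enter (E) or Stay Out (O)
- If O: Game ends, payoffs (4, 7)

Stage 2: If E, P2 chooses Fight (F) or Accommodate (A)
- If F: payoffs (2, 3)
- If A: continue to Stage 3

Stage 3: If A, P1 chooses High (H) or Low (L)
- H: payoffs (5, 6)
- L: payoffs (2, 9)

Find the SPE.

SPE: (E, A, H); Outcome (5, 6)

Work:
Stage 3: P1 chooses H (5 vs 2)
Stage 2: P2: F->3, A->6 (anticipating H). Choose A
Stage 1: P1: O->4, E->5 (anticipating A, H). Choose E
SPE path: E -> A -> H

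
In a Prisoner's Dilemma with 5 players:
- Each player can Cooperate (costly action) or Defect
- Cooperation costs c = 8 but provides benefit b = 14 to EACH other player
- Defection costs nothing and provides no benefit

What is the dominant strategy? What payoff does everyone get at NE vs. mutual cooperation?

Dominant: Defect; NE payoff = 0; Coop payoff = 48

Work:
Defect dominates (saves cost c = 8, benefit to others is external)
NE: All defect → everyone gets 0
If all cooperate: each receives (4)×14 - 8 = 48
Social dilemma: 48 > 0 but NE gives 0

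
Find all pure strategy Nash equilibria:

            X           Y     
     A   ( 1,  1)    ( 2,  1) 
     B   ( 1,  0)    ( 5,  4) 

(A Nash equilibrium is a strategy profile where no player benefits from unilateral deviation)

Nash equilibrium: (A, X), (B, Y)

Work:
Best responses:
  P1 vs X: payoffs [1, 1] → best response A/B (payoff 1)
  P1 vs Y: payoffs [2, 5] → best response B (payoff 5)
  P2 vs A: payoffs [1, 1] → best response X/Y (payoff 1)
  P2 vs B: payoffs [0, 4] → best response Y (payoff 4)
Mutual best responses: (A,X), (B,Y) → Nash equilibria.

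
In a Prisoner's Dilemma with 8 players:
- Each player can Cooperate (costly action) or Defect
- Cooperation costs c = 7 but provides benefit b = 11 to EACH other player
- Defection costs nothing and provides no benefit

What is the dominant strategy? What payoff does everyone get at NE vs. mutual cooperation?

Dominant: Defect; NE payoff = 0; Coop payoff = 70

Work:
Defect dominates (saves cost c = 7, benefit to others is external)
NE: All defect → everyone gets 0
If all cooperate: each receives (7)×11 - 7 = 70
Social dilemma: 70 > 0 but NE gives 0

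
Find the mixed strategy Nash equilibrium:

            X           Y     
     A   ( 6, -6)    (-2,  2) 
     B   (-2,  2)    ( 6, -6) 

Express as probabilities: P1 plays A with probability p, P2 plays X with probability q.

p = 0.5, q = 0.5

Work:
Find probabilities that make opponent indifferent:
P2 chooses q to make P1 indifferent between A and B
P1 chooses p to make P2 indifferent between X and Y
Mixed NE: P1 plays (A: 0.5, B: 0.5), P2 plays (X: 0.5, Y: 0.5)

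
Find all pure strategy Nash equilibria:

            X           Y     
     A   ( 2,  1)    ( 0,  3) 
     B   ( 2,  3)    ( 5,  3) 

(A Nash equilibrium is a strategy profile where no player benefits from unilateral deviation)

Nash equilibrium: (B, X), (B, Y)

Work:
Best responses:
  P1 vs X: payoffs [2, 2] → best response A/B (payoff 2)
  P1 vs Y: payoffs [0, 5] → best response B (payoff 5)
  P2 vs A: payoffs [1, 3] → best response Y (payoff 3)
  P2 vs B: payoffs [3, 3] → best response X/Y (payoff 3)
Mutual best responses: (B,X), (B,Y) → Nash equilibria.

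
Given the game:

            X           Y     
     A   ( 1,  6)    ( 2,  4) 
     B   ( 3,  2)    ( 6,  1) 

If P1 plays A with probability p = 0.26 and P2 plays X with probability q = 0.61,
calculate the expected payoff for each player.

E[P1] = 3.4472, E[P2] = 2.5486

Work:
E[P1] = p·q·π₁(A,X) + p·(1-q)·π₁(A,Y) + (1-p)·q·π₁(B,X) + (1-p)·(1-q)·π₁(B,Y)
= 0.26·0.61·1 + 0.26·0.39·2 + 0.74·0.61·3 + 0.74·0.39·6
= 3.4472

E[P2] = 2.5486 (similar calculation)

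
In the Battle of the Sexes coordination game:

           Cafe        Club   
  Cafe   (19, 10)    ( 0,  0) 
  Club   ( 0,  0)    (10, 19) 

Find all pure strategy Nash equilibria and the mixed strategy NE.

Pure NE: (Cafe, Cafe) and (Club, Club); Mixed NE: p = 0.6552, q = 0.3448

Work:
Check pure NE:
(Cafe, Cafe): (19, 10) - no unilateral deviation beneficial
(Club, Club): (10, 19) - no unilateral deviation beneficial
Mixed NE: P1 plays Cafe with p = 0.6552, P2 plays Cafe with q = 0.3448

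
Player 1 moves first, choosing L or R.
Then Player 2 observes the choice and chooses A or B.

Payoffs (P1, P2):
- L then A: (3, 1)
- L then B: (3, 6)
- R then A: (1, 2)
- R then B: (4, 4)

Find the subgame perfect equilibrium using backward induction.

P1 plays R, P2 plays B after L and B after R; Payoff (4, 4)

Work:
Backward induction:
After L: P2 chooses B → P1 gets 3
After R: P2 chooses B → P1 gets 4
P1 chooses R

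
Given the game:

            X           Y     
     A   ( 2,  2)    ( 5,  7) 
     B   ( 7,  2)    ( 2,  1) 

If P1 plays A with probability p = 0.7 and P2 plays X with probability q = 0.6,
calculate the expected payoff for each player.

E[P1] = 3.74, E[P2] = 3.28

Work:
E[P1] = p·q·π₁(A,X) + p·(1-q)·π₁(A,Y) + (1-p)·q·π₁(B,X) + (1-p)·(1-q)·π₁(B,Y)
= 0.7·0.6·2 + 0.7·0.4·5 + 0.3·0.6·7 + 0.3·0.4·2
= 3.74

E[P2] = 3.28 (similar calculation)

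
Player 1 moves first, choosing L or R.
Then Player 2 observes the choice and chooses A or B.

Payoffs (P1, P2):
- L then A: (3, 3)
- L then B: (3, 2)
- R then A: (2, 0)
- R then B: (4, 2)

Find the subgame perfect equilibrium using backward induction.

P1 plays R, P2 plays A after L and B after R; Payoff (4, 2)

Work:
Backward induction:
After L: P2 chooses A → P1 gets 3
After R: P2 chooses B → P1 gets 4
P1 chooses R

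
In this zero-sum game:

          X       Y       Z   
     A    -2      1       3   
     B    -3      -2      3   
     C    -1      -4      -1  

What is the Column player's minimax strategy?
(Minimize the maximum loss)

Column should play X, value = -1

Work:
Column player minimizes Row's maximum payoff:
Column X: max payoff to Row = -1
Column Y: max payoff to Row = 1
Column Z: max payoff to Row = 3
Minimum is -1, achieved by column X.
Minimax strategy: X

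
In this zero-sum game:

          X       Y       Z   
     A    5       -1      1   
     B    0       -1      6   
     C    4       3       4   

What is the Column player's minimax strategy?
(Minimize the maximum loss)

Column should play Y, value = 3

Work:
Column player minimizes Row's maximum payoff:
Column X: max payoff to Row = 5
Column Y: max payoff to Row = 3
Column Z: max payoff to Row = 6
Minimum is 3, achieved by column Y.
Minimax strategy: Y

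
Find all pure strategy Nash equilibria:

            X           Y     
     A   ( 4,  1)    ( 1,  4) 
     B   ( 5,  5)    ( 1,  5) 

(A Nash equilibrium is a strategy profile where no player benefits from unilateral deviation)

Nash equilibrium: (A, Y), (B, X), (B, Y)

Work:
Best responses:
  P1 vs X: payoffs [4, 5] → best response B (payoff 5)
  P1 vs Y: payoffs [1, 1] → best response A/B (payoff 1)
  P2 vs A: payoffs [1, 4] → best response Y (payoff 4)
  P2 vs B: payoffs [5, 5] → best response X/Y (payoff 5)
Mutual best responses: (A,Y), (B,X), (B,Y) → Nash equilibria.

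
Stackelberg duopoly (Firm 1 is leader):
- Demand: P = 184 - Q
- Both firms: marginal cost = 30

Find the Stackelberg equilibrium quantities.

q₁* (leader) = 77.0, q₂* (follower) = 38.5

Work:
Follower's reaction: q₂ = (a - c - q₁)/2
Leader substitutes: π₁ = q₁·(a - q₁ - (a-c-q₁)/2 - c)
FOC: q₁* = (184 - 30)/2 = 77.00
Then: q₂* = (184 - 30 - 77.0)/2 = 38.50
Leader has first-mover advantage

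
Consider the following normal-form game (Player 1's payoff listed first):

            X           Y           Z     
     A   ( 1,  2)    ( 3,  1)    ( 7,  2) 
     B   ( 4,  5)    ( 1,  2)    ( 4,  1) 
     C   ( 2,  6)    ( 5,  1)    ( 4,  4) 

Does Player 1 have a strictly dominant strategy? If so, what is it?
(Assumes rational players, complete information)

No strictly dominant strategy exists for Player 1

Work:
A strategy strictly dominates another if it gives a strictly higher payoff against every opponent action. Compare each pair of P1's strategies column-by-column:
  A vs B: [1 vs 4, 3 vs 1, 7 vs 4] → A does not strictly dominate B (column X: 1 ≤ 4)
  A vs C: [1 vs 2, 3 vs 5, 7 vs 4] → A does not strictly dominate C (column X: 1 ≤ 2)
  B vs A: [4 vs 1, 1 vs 3, 4 vs 7] → B does not strictly dominate A (column Y: 1 ≤ 3)
  B vs C: [4 vs 2, 1 vs 5, 4 vs 4] → B does not strictly dominate C (column Y: 1 ≤ 5)
  C vs A: [2 vs 1, 5 vs 3, 4 vs 7] → C does not strictly dominate A (column Z: 4 ≤ 7)
  C vs B: [2 vs 4, 5 vs 1, 4 vs 4] → C does not strictly dominate B (column X: 2 ≤ 4)
No single strategy strictly dominates all others → no strictly dominant strategy.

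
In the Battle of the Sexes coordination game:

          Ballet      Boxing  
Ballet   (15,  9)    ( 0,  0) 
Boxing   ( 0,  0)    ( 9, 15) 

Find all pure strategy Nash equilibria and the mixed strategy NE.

Pure NE: (Ballet, Ballet) and (Boxing, Boxing); Mixed NE: p = 0.625, q = 0.375

Work:
Check pure NE:
(Ballet, Ballet): (15, 9) - no unilateral deviation beneficial
(Boxing, Boxing): (9, 15) - no unilateral deviation beneficial
Mixed NE: P1 plays Ballet with p = 0.625, P2 plays Ballet with q = 0.375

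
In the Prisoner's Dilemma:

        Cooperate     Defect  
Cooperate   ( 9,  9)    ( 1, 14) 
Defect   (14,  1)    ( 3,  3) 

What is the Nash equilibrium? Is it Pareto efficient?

(Defect, Defect) is NE; not Pareto efficient

Work:
Defect dominates Cooperate for both players:
If P2 cooperates: Defect (14) > Cooperate (9)
If P2 defects: Defect (3) > Cooperate (1)
NE: (Defect, Defect) with payoff (3, 3)
But (Cooperate, Cooperate) = (9, 9) Pareto dominates (3, 3)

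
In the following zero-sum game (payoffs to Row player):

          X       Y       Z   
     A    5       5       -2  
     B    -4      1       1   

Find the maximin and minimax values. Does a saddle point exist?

Maximin = -2, Minimax = 1, Saddle: False

Work:
Row minimums: [-2, -4] → maximin = -2
Column maximums: [5, 5, 1] → minimax = 1
No saddle point (maximin ≠ minimax). Mixed strategy needed.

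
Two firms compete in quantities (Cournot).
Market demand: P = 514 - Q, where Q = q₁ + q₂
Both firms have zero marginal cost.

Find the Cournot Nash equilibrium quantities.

q₁* = q₂* = 171.33; P* = 171.33

Work:
Profit: π_i = P·q_i = (a - q_i - q_j)·q_i
FOC: ∂π_i/∂q_i = a - 2q_i - q_j = 0
Reaction function: q_i = (514 - q_j)/2
Symmetry: q* = 514/3 = 171.33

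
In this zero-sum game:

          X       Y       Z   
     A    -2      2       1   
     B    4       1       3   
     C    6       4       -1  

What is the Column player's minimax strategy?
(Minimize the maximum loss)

Column should play Z, value = 3

Work:
Column player minimizes Row's maximum payoff:
Column X: max payoff to Row = 6
Column Y: max payoff to Row = 4
Column Z: max payoff to Row = 3
Minimum is 3, achieved by column Z.
Minimax strategy: Z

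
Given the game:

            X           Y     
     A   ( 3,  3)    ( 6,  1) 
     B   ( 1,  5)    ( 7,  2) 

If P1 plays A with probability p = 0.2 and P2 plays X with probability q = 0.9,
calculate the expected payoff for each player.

E[P1] = 1.94, E[P2] = 4.32

Work:
E[P1] = p·q·π₁(A,X) + p·(1-q)·π₁(A,Y) + (1-p)·q·π₁(B,X) + (1-p)·(1-q)·π₁(B,Y)
= 0.2·0.9·3 + 0.2·0.1·6 + 0.8·0.9·1 + 0.8·0.1·7
= 1.94

E[P2] = 4.32 (similar calculation)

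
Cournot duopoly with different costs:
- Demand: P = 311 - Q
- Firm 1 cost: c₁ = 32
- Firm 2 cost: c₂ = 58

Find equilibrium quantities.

q₁* = 101.67, q₂* = 75.67

Work:
Reaction: q₁ = (311 - 32 - q₂)/2
Reaction: q₂ = (311 - 58 - q₁)/2
Solve simultaneously:
q₁* = (311 - 2×32 + 58)/3 = 101.67
q₂* = (311 - 2×58 + 32)/3 = 75.67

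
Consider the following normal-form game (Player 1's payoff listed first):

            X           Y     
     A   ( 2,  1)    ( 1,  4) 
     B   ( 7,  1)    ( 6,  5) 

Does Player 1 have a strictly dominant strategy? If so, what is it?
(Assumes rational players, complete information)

Yes, Player 1's strictly dominant strategy is B

Work:
A strategy strictly dominates another if it gives a strictly higher payoff against every opponent action. Compare each pair of P1's strategies column-by-column:
  A vs B: [2 vs 7, 1 vs 6] → A does not strictly dominate B (column X: 2 ≤ 7)
  B vs A: [7 vs 2, 6 vs 1] → B strictly dominates A
B strictly dominates every other strategy → strictly dominant.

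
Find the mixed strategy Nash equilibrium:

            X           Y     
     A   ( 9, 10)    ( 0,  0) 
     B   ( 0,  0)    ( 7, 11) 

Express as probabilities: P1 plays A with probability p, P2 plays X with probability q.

p = 0.5238, q = 0.4375

Work:
Find probabilities that make opponent indifferent:
P2 chooses q to make P1 indifferent between A and B
P1 chooses p to make P2 indifferent between X and Y
Mixed NE: P1 plays (A: 0.5238, B: 0.4762), P2 plays (X: 0.4375, Y: 0.5625)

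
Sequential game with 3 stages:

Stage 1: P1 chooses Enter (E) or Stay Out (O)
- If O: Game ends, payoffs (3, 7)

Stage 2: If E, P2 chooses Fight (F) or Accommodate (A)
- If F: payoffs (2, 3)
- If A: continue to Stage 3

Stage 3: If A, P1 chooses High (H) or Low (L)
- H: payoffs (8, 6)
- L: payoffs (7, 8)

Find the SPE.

SPE: (E, A, H); Outcome (8, 6)

Work:
Stage 3: P1 chooses H (8 vs 7)
Stage 2: P2: F->3, A->6 (anticipating H). Choose A
Stage 1: P1: O->3, E->8 (anticipating A, H). Choose E
SPE path: E -> A -> H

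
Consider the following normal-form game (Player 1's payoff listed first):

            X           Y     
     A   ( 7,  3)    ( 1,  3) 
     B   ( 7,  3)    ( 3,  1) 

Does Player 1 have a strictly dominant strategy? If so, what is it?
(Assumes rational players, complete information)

No strictly dominant strategy exists for Player 1

Work:
A strategy strictly dominates another if it gives a strictly higher payoff against every opponent action. Compare each pair of P1's strategies column-by-column:
  A vs B: [7 vs 7, 1 vs 3] → A does not strictly dominate B (column X: 7 ≤ 7)
  B vs A: [7 vs 7, 3 vs 1] → B does not strictly dominate A (column X: 7 ≤ 7)
No single strategy strictly dominates all others → no strictly dominant strategy.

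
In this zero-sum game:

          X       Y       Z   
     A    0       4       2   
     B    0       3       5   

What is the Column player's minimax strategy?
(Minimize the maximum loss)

Column should play X, value = 0

Work:
Column player minimizes Row's maximum payoff:
Column X: max payoff to Row = 0
Column Y: max payoff to Row = 4
Column Z: max payoff to Row = 5
Minimum is 0, achieved by column X.
Minimax strategy: X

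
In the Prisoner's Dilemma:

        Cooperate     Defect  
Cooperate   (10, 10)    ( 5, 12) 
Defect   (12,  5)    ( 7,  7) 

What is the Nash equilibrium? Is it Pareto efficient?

(Defect, Defect) is NE; not Pareto efficient

Work:
Defect dominates Cooperate for both players:
If P2 cooperates: Defect (12) > Cooperate (10)
If P2 defects: Defect (7) > Cooperate (5)
NE: (Defect, Defect) with payoff (7, 7)
But (Cooperate, Cooperate) = (10, 10) Pareto dominates (7, 7)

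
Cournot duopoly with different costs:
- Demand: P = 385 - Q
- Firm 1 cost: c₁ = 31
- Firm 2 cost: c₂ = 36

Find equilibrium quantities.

q₁* = 119.67, q₂* = 114.67

Work:
Reaction: q₁ = (385 - 31 - q₂)/2
Reaction: q₂ = (385 - 36 - q₁)/2
Solve simultaneously:
q₁* = (385 - 2×31 + 36)/3 = 119.67
q₂* = (385 - 2×36 + 31)/3 = 114.67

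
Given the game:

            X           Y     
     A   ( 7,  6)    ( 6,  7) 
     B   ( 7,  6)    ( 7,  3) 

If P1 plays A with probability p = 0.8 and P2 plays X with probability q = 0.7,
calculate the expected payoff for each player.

E[P1] = 6.76, E[P2] = 6.06

Work:
E[P1] = p·q·π₁(A,X) + p·(1-q)·π₁(A,Y) + (1-p)·q·π₁(B,X) + (1-p)·(1-q)·π₁(B,Y)
= 0.8·0.7·7 + 0.8·0.3·6 + 0.2·0.7·7 + 0.2·0.3·7
= 6.76

E[P2] = 6.06 (similar calculation)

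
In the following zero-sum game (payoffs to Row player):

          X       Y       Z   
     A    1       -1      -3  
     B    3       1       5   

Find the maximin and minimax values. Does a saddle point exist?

Maximin = 1, Minimax = 1, Saddle: True

Work:
Row minimums: [-3, 1] → maximin = 1
Column maximums: [3, 1, 5] → minimax = 1
Saddle point exists! Game value = 1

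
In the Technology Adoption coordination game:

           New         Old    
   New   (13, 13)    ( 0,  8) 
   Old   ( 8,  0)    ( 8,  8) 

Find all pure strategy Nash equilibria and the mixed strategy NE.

Pure NE: (New, New) and (Old, Old); Mixed NE: p = 0.6154, q = 0.6154

Work:
Check pure NE:
(New, New): (13, 13) - no unilateral deviation beneficial
(Old, Old): (8, 8) - no unilateral deviation beneficial
Mixed NE: P1 plays New with p = 0.6154, P2 plays New with q = 0.6154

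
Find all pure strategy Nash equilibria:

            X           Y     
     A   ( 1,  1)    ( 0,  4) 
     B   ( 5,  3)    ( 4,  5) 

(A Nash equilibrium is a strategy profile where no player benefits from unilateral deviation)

Nash equilibrium: (B, Y)

Work:
Best responses:
  P1 vs X: payoffs [1, 5] → best response B (payoff 5)
  P1 vs Y: payoffs [0, 4] → best response B (payoff 4)
  P2 vs A: payoffs [1, 4] → best response Y (payoff 4)
  P2 vs B: payoffs [3, 5] → best response Y (payoff 5)
Mutual best responses: (B,Y) → Nash equilibria.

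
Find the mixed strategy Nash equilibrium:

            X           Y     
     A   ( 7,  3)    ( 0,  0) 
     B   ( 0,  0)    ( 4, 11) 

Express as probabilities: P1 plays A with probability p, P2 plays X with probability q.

p = 0.7857, q = 0.3636

Work:
Find probabilities that make opponent indifferent:
P2 chooses q to make P1 indifferent between A and B
P1 chooses p to make P2 indifferent between X and Y
Mixed NE: P1 plays (A: 0.7857, B: 0.2143), P2 plays (X: 0.3636, Y: 0.6364)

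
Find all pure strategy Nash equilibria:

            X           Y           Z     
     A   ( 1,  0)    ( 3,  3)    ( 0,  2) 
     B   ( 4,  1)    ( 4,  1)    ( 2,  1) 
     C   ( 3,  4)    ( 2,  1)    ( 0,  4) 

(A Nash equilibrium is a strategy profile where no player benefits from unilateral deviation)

Nash equilibrium: (B, X), (B, Y), (B, Z)

Work:
Best responses:
  P1 vs X: payoffs [1, 4, 3] → best response B (payoff 4)
  P1 vs Y: payoffs [3, 4, 2] → best response B (payoff 4)
  P1 vs Z: payoffs [0, 2, 0] → best response B (payoff 2)
  P2 vs A: payoffs [0, 3, 2] → best response Y (payoff 3)
  P2 vs B: payoffs [1, 1, 1] → best response X/Y/Z (payoff 1)
  P2 vs C: payoffs [4, 1, 4] → best response X/Z (payoff 4)
Mutual best responses: (B,X), (B,Y), (B,Z) → Nash equilibria.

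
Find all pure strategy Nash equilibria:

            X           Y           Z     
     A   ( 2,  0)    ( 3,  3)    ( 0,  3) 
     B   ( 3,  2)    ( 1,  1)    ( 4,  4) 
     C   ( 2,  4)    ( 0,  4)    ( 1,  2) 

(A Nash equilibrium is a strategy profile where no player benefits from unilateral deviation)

Nash equilibrium: (A, Y), (B, Z)

Work:
Best responses:
  P1 vs X: payoffs [2, 3, 2] → best response B (payoff 3)
  P1 vs Y: payoffs [3, 1, 0] → best response A (payoff 3)
  P1 vs Z: payoffs [0, 4, 1] → best response B (payoff 4)
  P2 vs A: payoffs [0, 3, 3] → best response Y/Z (payoff 3)
  P2 vs B: payoffs [2, 1, 4] → best response Z (payoff 4)
  P2 vs C: payoffs [4, 4, 2] → best response X/Y (payoff 4)
Mutual best responses: (A,Y), (B,Z) → Nash equilibria.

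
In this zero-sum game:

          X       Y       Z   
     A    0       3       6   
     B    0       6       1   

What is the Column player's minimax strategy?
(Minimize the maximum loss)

Column should play X, value = 0

Work:
Column player minimizes Row's maximum payoff:
Column X: max payoff to Row = 0
Column Y: max payoff to Row = 6
Column Z: max payoff to Row = 6
Minimum is 0, achieved by column X.
Minimax strategy: X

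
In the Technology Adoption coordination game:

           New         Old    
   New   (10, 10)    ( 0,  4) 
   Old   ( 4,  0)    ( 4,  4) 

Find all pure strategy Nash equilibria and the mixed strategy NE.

Pure NE: (New, New) and (Old, Old); Mixed NE: p = 0.4, q = 0.4

Work:
Check pure NE:
(New, New): (10, 10) - no unilateral deviation beneficial
(Old, Old): (4, 4) - no unilateral deviation beneficial
Mixed NE: P1 plays New with p = 0.4, P2 plays New with q = 0.4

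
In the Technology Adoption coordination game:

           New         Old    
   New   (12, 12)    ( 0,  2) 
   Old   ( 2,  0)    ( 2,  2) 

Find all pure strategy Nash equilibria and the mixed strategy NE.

Pure NE: (New, New) and (Old, Old); Mixed NE: p = 0.1667, q = 0.1667

Work:
Check pure NE:
(New, New): (12, 12) - no unilateral deviation beneficial
(Old, Old): (2, 2) - no unilateral deviation beneficial
Mixed NE: P1 plays New with p = 0.1667, P2 plays New with q = 0.1667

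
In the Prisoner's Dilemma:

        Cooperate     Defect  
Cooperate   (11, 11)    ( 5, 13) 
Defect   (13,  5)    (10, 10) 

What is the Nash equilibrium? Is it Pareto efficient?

(Defect, Defect) is NE; not Pareto efficient

Work:
Defect dominates Cooperate for both players:
If P2 cooperates: Defect (13) > Cooperate (11)
If P2 defects: Defect (10) > Cooperate (5)
NE: (Defect, Defect) with payoff (10, 10)
But (Cooperate, Cooperate) = (11, 11) Pareto dominates (10, 10)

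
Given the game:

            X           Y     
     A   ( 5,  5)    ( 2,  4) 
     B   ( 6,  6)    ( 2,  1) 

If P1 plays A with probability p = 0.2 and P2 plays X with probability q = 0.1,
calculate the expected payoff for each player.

E[P1] = 2.38, E[P2] = 2.02

Work:
E[P1] = p·q·π₁(A,X) + p·(1-q)·π₁(A,Y) + (1-p)·q·π₁(B,X) + (1-p)·(1-q)·π₁(B,Y)
= 0.2·0.1·5 + 0.2·0.9·2 + 0.8·0.1·6 + 0.8·0.9·2
= 2.38

E[P2] = 2.02 (similar calculation)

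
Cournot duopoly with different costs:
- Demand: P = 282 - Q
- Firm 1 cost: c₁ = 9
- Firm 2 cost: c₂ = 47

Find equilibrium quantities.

q₁* = 103.67, q₂* = 65.67

Work:
Reaction: q₁ = (282 - 9 - q₂)/2
Reaction: q₂ = (282 - 47 - q₁)/2
Solve simultaneously:
q₁* = (282 - 2×9 + 47)/3 = 103.67
q₂* = (282 - 2×47 + 9)/3 = 65.67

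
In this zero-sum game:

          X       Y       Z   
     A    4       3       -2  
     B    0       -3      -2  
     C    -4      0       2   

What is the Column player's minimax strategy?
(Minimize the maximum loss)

Column should play Z, value = 2

Work:
Column player minimizes Row's maximum payoff:
Column X: max payoff to Row = 4
Column Y: max payoff to Row = 3
Column Z: max payoff to Row = 2
Minimum is 2, achieved by column Z.
Minimax strategy: Z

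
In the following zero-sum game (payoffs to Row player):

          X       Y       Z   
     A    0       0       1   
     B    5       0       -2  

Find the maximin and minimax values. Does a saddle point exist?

Maximin = 0, Minimax = 0, Saddle: True

Work:
Row minimums: [0, -2] → maximin = 0
Column maximums: [5, 0, 1] → minimax = 0
Saddle point exists! Game value = 0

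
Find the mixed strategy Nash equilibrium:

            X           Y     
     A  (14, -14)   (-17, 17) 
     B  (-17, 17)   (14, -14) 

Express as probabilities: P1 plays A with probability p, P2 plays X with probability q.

p = 0.5, q = 0.5

Work:
Find probabilities that make opponent indifferent:
P2 chooses q to make P1 indifferent between A and B
P1 chooses p to make P2 indifferent between X and Y
Mixed NE: P1 plays (A: 0.5, B: 0.5), P2 plays (X: 0.5, Y: 0.5)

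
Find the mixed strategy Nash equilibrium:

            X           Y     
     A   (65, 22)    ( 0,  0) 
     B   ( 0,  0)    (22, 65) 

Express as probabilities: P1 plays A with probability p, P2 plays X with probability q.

p = 0.7471, q = 0.2529

Work:
Find probabilities that make opponent indifferent:
P2 chooses q to make P1 indifferent between A and B
P1 chooses p to make P2 indifferent between X and Y
Mixed NE: P1 plays (A: 0.7471, B: 0.2529), P2 plays (X: 0.2529, Y: 0.7471)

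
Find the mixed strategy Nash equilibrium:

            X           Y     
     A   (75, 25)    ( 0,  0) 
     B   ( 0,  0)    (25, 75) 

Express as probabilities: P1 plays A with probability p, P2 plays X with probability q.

p = 0.75, q = 0.25

Work:
Find probabilities that make opponent indifferent:
P2 chooses q to make P1 indifferent between A and B
P1 chooses p to make P2 indifferent between X and Y
Mixed NE: P1 plays (A: 0.75, B: 0.25), P2 plays (X: 0.25, Y: 0.75)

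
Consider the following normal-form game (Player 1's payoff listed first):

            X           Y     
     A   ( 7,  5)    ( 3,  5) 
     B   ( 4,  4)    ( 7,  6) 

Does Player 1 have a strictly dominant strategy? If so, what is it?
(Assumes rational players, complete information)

No strictly dominant strategy exists for Player 1

Work:
A strategy strictly dominates another if it gives a strictly higher payoff against every opponent action. Compare each pair of P1's strategies column-by-column:
  A vs B: [7 vs 4, 3 vs 7] → A does not strictly dominate B (column Y: 3 ≤ 7)
  B vs A: [4 vs 7, 7 vs 3] → B does not strictly dominate A (column X: 4 ≤ 7)
No single strategy strictly dominates all others → no strictly dominant strategy.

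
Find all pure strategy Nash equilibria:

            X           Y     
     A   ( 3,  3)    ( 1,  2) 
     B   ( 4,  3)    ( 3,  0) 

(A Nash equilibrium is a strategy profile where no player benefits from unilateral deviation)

Nash equilibrium: (B, X)

Work:
Best responses:
  P1 vs X: payoffs [3, 4] → best response B (payoff 4)
  P1 vs Y: payoffs [1, 3] → best response B (payoff 3)
  P2 vs A: payoffs [3, 2] → best response X (payoff 3)
  P2 vs B: payoffs [3, 0] → best response X (payoff 3)
Mutual best responses: (B,X) → Nash equilibria.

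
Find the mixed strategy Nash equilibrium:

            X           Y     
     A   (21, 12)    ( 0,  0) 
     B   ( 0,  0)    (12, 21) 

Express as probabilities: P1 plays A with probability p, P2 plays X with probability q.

p = 0.6364, q = 0.3636

Work:
Find probabilities that make opponent indifferent:
P2 chooses q to make P1 indifferent between A and B
P1 chooses p to make P2 indifferent between X and Y
Mixed NE: P1 plays (A: 0.6364, B: 0.3636), P2 plays (X: 0.3636, Y: 0.6364)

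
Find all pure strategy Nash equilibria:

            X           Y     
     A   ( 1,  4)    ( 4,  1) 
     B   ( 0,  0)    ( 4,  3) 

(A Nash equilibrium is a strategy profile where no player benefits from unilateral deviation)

Nash equilibrium: (A, X), (B, Y)

Work:
Best responses:
  P1 vs X: payoffs [1, 0] → best response A (payoff 1)
  P1 vs Y: payoffs [4, 4] → best response A/B (payoff 4)
  P2 vs A: payoffs [4, 1] → best response X (payoff 4)
  P2 vs B: payoffs [0, 3] → best response Y (payoff 3)
Mutual best responses: (A,X), (B,Y) → Nash equilibria.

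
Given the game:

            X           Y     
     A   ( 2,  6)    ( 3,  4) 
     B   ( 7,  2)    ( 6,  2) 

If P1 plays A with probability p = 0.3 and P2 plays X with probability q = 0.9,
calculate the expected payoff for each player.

E[P1] = 5.46, E[P2] = 3.14

Work:
E[P1] = p·q·π₁(A,X) + p·(1-q)·π₁(A,Y) + (1-p)·q·π₁(B,X) + (1-p)·(1-q)·π₁(B,Y)
= 0.3·0.9·2 + 0.3·0.1·3 + 0.7·0.9·7 + 0.7·0.1·6
= 5.46

E[P2] = 3.14 (similar calculation)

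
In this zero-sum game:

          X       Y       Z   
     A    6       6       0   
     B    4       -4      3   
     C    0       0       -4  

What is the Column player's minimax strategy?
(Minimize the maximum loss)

Column should play Z, value = 3

Work:
Column player minimizes Row's maximum payoff:
Column X: max payoff to Row = 6
Column Y: max payoff to Row = 6
Column Z: max payoff to Row = 3
Minimum is 3, achieved by column Z.
Minimax strategy: Z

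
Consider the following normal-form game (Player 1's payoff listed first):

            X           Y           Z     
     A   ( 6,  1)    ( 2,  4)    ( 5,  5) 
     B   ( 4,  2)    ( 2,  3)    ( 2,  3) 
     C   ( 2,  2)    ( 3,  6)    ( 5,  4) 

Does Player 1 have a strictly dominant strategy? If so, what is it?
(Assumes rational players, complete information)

No strictly dominant strategy exists for Player 1

Work:
A strategy strictly dominates another if it gives a strictly higher payoff against every opponent action. Compare each pair of P1's strategies column-by-column:
  A vs B: [6 vs 4, 2 vs 2, 5 vs 2] → A does not strictly dominate B (column Y: 2 ≤ 2)
  A vs C: [6 vs 2, 2 vs 3, 5 vs 5] → A does not strictly dominate C (column Y: 2 ≤ 3)
  B vs A: [4 vs 6, 2 vs 2, 2 vs 5] → B does not strictly dominate A (column X: 4 ≤ 6)
  B vs C: [4 vs 2, 2 vs 3, 2 vs 5] → B does not strictly dominate C (column Y: 2 ≤ 3)
  C vs A: [2 vs 6, 3 vs 2, 5 vs 5] → C does not strictly dominate A (column X: 2 ≤ 6)
  C vs B: [2 vs 4, 3 vs 2, 5 vs 2] → C does not strictly dominate B (column X: 2 ≤ 4)
No single strategy strictly dominates all others → no strictly dominant strategy.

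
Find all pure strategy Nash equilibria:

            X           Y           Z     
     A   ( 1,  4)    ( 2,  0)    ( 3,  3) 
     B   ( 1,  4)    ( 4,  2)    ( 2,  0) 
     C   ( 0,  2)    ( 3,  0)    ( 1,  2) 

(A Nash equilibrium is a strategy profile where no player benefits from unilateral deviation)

Nash equilibrium: (A, X), (B, X)

Work:
Best responses:
  P1 vs X: payoffs [1, 1, 0] → best response A/B (payoff 1)
  P1 vs Y: payoffs [2, 4, 3] → best response B (payoff 4)
  P1 vs Z: payoffs [3, 2, 1] → best response A (payoff 3)
  P2 vs A: payoffs [4, 0, 3] → best response X (payoff 4)
  P2 vs B: payoffs [4, 2, 0] → best response X (payoff 4)
  P2 vs C: payoffs [2, 0, 2] → best response X/Z (payoff 2)
Mutual best responses: (A,X), (B,X) → Nash equilibria.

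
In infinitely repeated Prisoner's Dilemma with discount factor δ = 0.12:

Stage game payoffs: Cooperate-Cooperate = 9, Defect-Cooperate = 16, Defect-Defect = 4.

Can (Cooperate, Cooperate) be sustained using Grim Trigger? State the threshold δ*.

δ* = 0.5833; since δ = 0.12 < 0.5833, cooperation cannot be sustained

Work:
For Grim Trigger:
Cooperate forever: 9/(1-δ)
Defect then punished: 16 + 4·δ/(1-δ)
Need: 9/(1-δ) ≥ 16 + 4·δ/(1-δ)
Solving: δ ≥ (T-R)/(T-P) = (16-9)/(16-4) = 0.5833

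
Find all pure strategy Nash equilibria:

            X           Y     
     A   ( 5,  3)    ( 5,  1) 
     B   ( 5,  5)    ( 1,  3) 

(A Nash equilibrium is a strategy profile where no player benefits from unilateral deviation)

Nash equilibrium: (A, X), (B, X)

Work:
Best responses:
  P1 vs X: payoffs [5, 5] → best response A/B (payoff 5)
  P1 vs Y: payoffs [5, 1] → best response A (payoff 5)
  P2 vs A: payoffs [3, 1] → best response X (payoff 3)
  P2 vs B: payoffs [5, 3] → best response X (payoff 5)
Mutual best responses: (A,X), (B,X) → Nash equilibria.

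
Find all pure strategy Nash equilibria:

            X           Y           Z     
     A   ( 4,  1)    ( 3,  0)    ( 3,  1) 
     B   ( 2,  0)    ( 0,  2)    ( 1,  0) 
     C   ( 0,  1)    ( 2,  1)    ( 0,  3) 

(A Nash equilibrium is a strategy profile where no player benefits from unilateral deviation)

Nash equilibrium: (A, X), (A, Z)

Work:
Best responses:
  P1 vs X: payoffs [4, 2, 0] → best response A (payoff 4)
  P1 vs Y: payoffs [3, 0, 2] → best response A (payoff 3)
  P1 vs Z: payoffs [3, 1, 0] → best response A (payoff 3)
  P2 vs A: payoffs [1, 0, 1] → best response X/Z (payoff 1)
  P2 vs B: payoffs [0, 2, 0] → best response Y (payoff 2)
  P2 vs C: payoffs [1, 1, 3] → best response Z (payoff 3)
Mutual best responses: (A,X), (A,Z) → Nash equilibria.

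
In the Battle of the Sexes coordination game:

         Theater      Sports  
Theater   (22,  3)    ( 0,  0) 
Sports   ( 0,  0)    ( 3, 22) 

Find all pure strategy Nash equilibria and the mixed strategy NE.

Pure NE: (Theater, Theater) and (Sports, Sports); Mixed NE: p = 0.88, q = 0.12

Work:
Check pure NE:
(Theater, Theater): (22, 3) - no unilateral deviation beneficial
(Sports, Sports): (3, 22) - no unilateral deviation beneficial
Mixed NE: P1 plays Theater with p = 0.88, P2 plays Theater with q = 0.12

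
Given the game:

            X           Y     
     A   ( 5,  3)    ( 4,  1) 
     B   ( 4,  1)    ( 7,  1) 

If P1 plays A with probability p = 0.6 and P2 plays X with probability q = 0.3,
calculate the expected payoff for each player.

E[P1] = 5.02, E[P2] = 1.36

Work:
E[P1] = p·q·π₁(A,X) + p·(1-q)·π₁(A,Y) + (1-p)·q·π₁(B,X) + (1-p)·(1-q)·π₁(B,Y)
= 0.6·0.3·5 + 0.6·0.7·4 + 0.4·0.3·4 + 0.4·0.7·7
= 5.02

E[P2] = 1.36 (similar calculation)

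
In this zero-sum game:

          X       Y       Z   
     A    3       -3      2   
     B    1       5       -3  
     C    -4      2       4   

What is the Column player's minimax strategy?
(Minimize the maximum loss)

Column should play X, value = 3

Work:
Column player minimizes Row's maximum payoff:
Column X: max payoff to Row = 3
Column Y: max payoff to Row = 5
Column Z: max payoff to Row = 4
Minimum is 3, achieved by column X.
Minimax strategy: X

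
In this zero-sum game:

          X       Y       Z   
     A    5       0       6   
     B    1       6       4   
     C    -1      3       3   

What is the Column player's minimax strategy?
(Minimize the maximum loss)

Column should play X, value = 5

Work:
Column player minimizes Row's maximum payoff:
Column X: max payoff to Row = 5
Column Y: max payoff to Row = 6
Column Z: max payoff to Row = 6
Minimum is 5, achieved by column X.
Minimax strategy: X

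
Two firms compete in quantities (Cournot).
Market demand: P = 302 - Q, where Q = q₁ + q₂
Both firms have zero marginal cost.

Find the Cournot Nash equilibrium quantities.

q₁* = q₂* = 100.67; P* = 100.67

Work:
Profit: π_i = P·q_i = (a - q_i - q_j)·q_i
FOC: ∂π_i/∂q_i = a - 2q_i - q_j = 0
Reaction function: q_i = (302 - q_j)/2
Symmetry: q* = 302/3 = 100.67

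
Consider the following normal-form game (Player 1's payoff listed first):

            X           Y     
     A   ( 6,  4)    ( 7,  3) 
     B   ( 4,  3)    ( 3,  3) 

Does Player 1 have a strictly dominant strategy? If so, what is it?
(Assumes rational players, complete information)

Yes, Player 1's strictly dominant strategy is A

Work:
A strategy strictly dominates another if it gives a strictly higher payoff against every opponent action. Compare each pair of P1's strategies column-by-column:
  A vs B: [6 vs 4, 7 vs 3] → A strictly dominates B
  B vs A: [4 vs 6, 3 vs 7] → B does not strictly dominate A (column X: 4 ≤ 6)
A strictly dominates every other strategy → strictly dominant.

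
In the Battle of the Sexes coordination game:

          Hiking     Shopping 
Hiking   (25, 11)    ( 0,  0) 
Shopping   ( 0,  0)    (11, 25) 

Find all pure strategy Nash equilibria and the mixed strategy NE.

Pure NE: (Hiking, Hiking) and (Shopping, Shopping); Mixed NE: p = 0.6944, q = 0.3056

Work:
Check pure NE:
(Hiking, Hiking): (25, 11) - no unilateral deviation beneficial
(Shopping, Shopping): (11, 25) - no unilateral deviation beneficial
Mixed NE: P1 plays Hiking with p = 0.6944, P2 plays Hiking with q = 0.3056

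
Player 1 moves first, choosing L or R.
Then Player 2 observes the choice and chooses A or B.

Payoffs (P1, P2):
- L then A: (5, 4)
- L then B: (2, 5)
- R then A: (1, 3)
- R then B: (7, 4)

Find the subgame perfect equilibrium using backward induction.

P1 plays R, P2 plays B after L and B after R; Payoff (7, 4)

Work:
Backward induction:
After L: P2 chooses B → P1 gets 2
After R: P2 chooses B → P1 gets 7
P1 chooses R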